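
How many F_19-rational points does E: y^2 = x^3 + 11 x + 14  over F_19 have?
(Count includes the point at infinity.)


For each x in F_19, count y with y^2 = x^3 + 11 x + 14 mod 19:
  x = 1: RHS = 7, y in [8, 11]  -> 2 point(s)
  x = 2: RHS = 6, y in [5, 14]  -> 2 point(s)
  x = 3: RHS = 17, y in [6, 13]  -> 2 point(s)
  x = 5: RHS = 4, y in [2, 17]  -> 2 point(s)
  x = 6: RHS = 11, y in [7, 12]  -> 2 point(s)
  x = 7: RHS = 16, y in [4, 15]  -> 2 point(s)
  x = 8: RHS = 6, y in [5, 14]  -> 2 point(s)
  x = 9: RHS = 6, y in [5, 14]  -> 2 point(s)
  x = 13: RHS = 17, y in [6, 13]  -> 2 point(s)
  x = 14: RHS = 5, y in [9, 10]  -> 2 point(s)
  x = 15: RHS = 1, y in [1, 18]  -> 2 point(s)
  x = 16: RHS = 11, y in [7, 12]  -> 2 point(s)
Affine points: 24. Add the point at infinity: total = 25.

#E(F_19) = 25


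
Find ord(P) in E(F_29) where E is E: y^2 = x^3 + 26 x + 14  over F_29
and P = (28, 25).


Compute successive multiples of P until we hit O:
  1P = (28, 25)
  2P = (2, 4)
  3P = (19, 28)
  4P = (24, 22)
  5P = (12, 16)
  6P = (25, 22)
  7P = (6, 26)
  8P = (11, 23)
  ... (continuing to 27P)
  27P = O

ord(P) = 27


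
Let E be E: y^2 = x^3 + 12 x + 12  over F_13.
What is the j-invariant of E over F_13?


Delta = -16(4 a^3 + 27 b^2) mod 13 = 9
-1728 * (4 a)^3 = -1728 * (4*12)^3 mod 13 = 1
j = 1 * 9^(-1) mod 13 = 3

j = 3 (mod 13)


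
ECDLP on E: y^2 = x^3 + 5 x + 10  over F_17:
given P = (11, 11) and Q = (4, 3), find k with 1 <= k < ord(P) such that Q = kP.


Enumerate multiples of P until we hit Q = (4, 3):
  1P = (11, 11)
  2P = (8, 16)
  3P = (14, 11)
  4P = (9, 6)
  5P = (16, 2)
  6P = (15, 3)
  7P = (12, 8)
  8P = (3, 16)
  9P = (1, 4)
  10P = (6, 1)
  11P = (4, 3)
Match found at i = 11.

k = 11


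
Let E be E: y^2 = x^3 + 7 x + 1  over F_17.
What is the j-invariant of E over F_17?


Delta = -16(4 a^3 + 27 b^2) mod 17 = 5
-1728 * (4 a)^3 = -1728 * (4*7)^3 mod 17 = 13
j = 13 * 5^(-1) mod 17 = 6

j = 6 (mod 17)


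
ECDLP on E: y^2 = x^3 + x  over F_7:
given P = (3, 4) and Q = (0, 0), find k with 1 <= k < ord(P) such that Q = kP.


Enumerate multiples of P until we hit Q = (0, 0):
  1P = (3, 4)
  2P = (1, 3)
  3P = (5, 2)
  4P = (0, 0)
Match found at i = 4.

k = 4


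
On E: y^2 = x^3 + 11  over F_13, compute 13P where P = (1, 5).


k = 13 = 1101_2 (binary, LSB first: 1011)
Double-and-add from P = (1, 5):
  bit 0 = 1: acc = O + (1, 5) = (1, 5)
  bit 1 = 0: acc unchanged = (1, 5)
  bit 2 = 1: acc = (1, 5) + (11, 4) = (4, 7)
  bit 3 = 1: acc = (4, 7) + (3, 8) = (7, 9)

13P = (7, 9)


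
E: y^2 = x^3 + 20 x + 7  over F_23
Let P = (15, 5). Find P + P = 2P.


Doubling: s = (3 x1^2 + a) / (2 y1)
s = (3*15^2 + 20) / (2*5) mod 23 = 12
x3 = s^2 - 2 x1 mod 23 = 12^2 - 2*15 = 22
y3 = s (x1 - x3) - y1 mod 23 = 12 * (15 - 22) - 5 = 3

2P = (22, 3)


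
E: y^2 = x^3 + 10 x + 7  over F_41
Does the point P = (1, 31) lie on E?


Check whether y^2 = x^3 + 10 x + 7 (mod 41) for (x, y) = (1, 31).
LHS: y^2 = 31^2 mod 41 = 18
RHS: x^3 + 10 x + 7 = 1^3 + 10*1 + 7 mod 41 = 18
LHS = RHS

Yes, on the curve


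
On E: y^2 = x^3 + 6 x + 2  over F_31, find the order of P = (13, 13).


Compute successive multiples of P until we hit O:
  1P = (13, 13)
  2P = (24, 12)
  3P = (4, 20)
  4P = (28, 9)
  5P = (23, 0)
  6P = (28, 22)
  7P = (4, 11)
  8P = (24, 19)
  ... (continuing to 10P)
  10P = O

ord(P) = 10


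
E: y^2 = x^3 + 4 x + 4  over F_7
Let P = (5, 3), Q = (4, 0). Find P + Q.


P != Q, so use the chord formula.
s = (y2 - y1) / (x2 - x1) = (4) / (6) mod 7 = 3
x3 = s^2 - x1 - x2 mod 7 = 3^2 - 5 - 4 = 0
y3 = s (x1 - x3) - y1 mod 7 = 3 * (5 - 0) - 3 = 5

P + Q = (0, 5)


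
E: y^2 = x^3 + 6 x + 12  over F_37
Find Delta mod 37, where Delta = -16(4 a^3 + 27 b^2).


4 a^3 + 27 b^2 = 4*6^3 + 27*12^2 = 864 + 3888 = 4752
Delta = -16 * (4752) = -76032
Delta mod 37 = 3

Delta = 3 (mod 37)


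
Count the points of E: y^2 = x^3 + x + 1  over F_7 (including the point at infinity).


For each x in F_7, count y with y^2 = x^3 + 1 x + 1 mod 7:
  x = 0: RHS = 1, y in [1, 6]  -> 2 point(s)
  x = 2: RHS = 4, y in [2, 5]  -> 2 point(s)
Affine points: 4. Add the point at infinity: total = 5.

#E(F_7) = 5


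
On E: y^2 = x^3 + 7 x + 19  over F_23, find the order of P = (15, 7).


Compute successive multiples of P until we hit O:
  1P = (15, 7)
  2P = (6, 1)
  3P = (5, 15)
  4P = (11, 22)
  5P = (1, 21)
  6P = (8, 9)
  7P = (9, 11)
  8P = (2, 15)
  ... (continuing to 23P)
  23P = O

ord(P) = 23


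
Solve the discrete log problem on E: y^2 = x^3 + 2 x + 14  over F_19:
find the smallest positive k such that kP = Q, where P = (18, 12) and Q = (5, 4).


Enumerate multiples of P until we hit Q = (5, 4):
  1P = (18, 12)
  2P = (3, 3)
  3P = (9, 1)
  4P = (1, 13)
  5P = (5, 4)
Match found at i = 5.

k = 5


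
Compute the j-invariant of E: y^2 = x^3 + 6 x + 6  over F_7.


Delta = -16(4 a^3 + 27 b^2) mod 7 = 3
-1728 * (4 a)^3 = -1728 * (4*6)^3 mod 7 = 6
j = 6 * 3^(-1) mod 7 = 2

j = 2 (mod 7)


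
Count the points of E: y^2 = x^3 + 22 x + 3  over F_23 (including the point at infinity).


For each x in F_23, count y with y^2 = x^3 + 22 x + 3 mod 23:
  x = 0: RHS = 3, y in [7, 16]  -> 2 point(s)
  x = 1: RHS = 3, y in [7, 16]  -> 2 point(s)
  x = 2: RHS = 9, y in [3, 20]  -> 2 point(s)
  x = 3: RHS = 4, y in [2, 21]  -> 2 point(s)
  x = 5: RHS = 8, y in [10, 13]  -> 2 point(s)
  x = 6: RHS = 6, y in [11, 12]  -> 2 point(s)
  x = 8: RHS = 1, y in [1, 22]  -> 2 point(s)
  x = 10: RHS = 4, y in [2, 21]  -> 2 point(s)
  x = 11: RHS = 12, y in [9, 14]  -> 2 point(s)
  x = 13: RHS = 2, y in [5, 18]  -> 2 point(s)
  x = 16: RHS = 12, y in [9, 14]  -> 2 point(s)
  x = 17: RHS = 0, y in [0]  -> 1 point(s)
  x = 19: RHS = 12, y in [9, 14]  -> 2 point(s)
  x = 20: RHS = 2, y in [5, 18]  -> 2 point(s)
  x = 22: RHS = 3, y in [7, 16]  -> 2 point(s)
Affine points: 29. Add the point at infinity: total = 30.

#E(F_23) = 30


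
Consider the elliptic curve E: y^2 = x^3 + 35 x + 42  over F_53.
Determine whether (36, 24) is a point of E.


Check whether y^2 = x^3 + 35 x + 42 (mod 53) for (x, y) = (36, 24).
LHS: y^2 = 24^2 mod 53 = 46
RHS: x^3 + 35 x + 42 = 36^3 + 35*36 + 42 mod 53 = 46
LHS = RHS

Yes, on the curve


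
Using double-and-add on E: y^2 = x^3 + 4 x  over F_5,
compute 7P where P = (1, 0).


k = 7 = 111_2 (binary, LSB first: 111)
Double-and-add from P = (1, 0):
  bit 0 = 1: acc = O + (1, 0) = (1, 0)
  bit 1 = 1: acc = (1, 0) + O = (1, 0)
  bit 2 = 1: acc = (1, 0) + O = (1, 0)

7P = (1, 0)


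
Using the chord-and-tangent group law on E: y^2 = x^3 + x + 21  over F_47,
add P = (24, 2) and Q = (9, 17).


P != Q, so use the chord formula.
s = (y2 - y1) / (x2 - x1) = (15) / (32) mod 47 = 46
x3 = s^2 - x1 - x2 mod 47 = 46^2 - 24 - 9 = 15
y3 = s (x1 - x3) - y1 mod 47 = 46 * (24 - 15) - 2 = 36

P + Q = (15, 36)


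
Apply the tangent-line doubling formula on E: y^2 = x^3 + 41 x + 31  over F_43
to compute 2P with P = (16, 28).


Doubling: s = (3 x1^2 + a) / (2 y1)
s = (3*16^2 + 41) / (2*28) mod 43 = 6
x3 = s^2 - 2 x1 mod 43 = 6^2 - 2*16 = 4
y3 = s (x1 - x3) - y1 mod 43 = 6 * (16 - 4) - 28 = 1

2P = (4, 1)


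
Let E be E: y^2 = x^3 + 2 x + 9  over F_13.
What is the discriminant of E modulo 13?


4 a^3 + 27 b^2 = 4*2^3 + 27*9^2 = 32 + 2187 = 2219
Delta = -16 * (2219) = -35504
Delta mod 13 = 12

Delta = 12 (mod 13)


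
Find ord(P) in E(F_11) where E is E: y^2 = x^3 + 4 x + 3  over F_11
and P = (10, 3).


Compute successive multiples of P until we hit O:
  1P = (10, 3)
  2P = (0, 5)
  3P = (5, 7)
  4P = (5, 4)
  5P = (0, 6)
  6P = (10, 8)
  7P = O

ord(P) = 7


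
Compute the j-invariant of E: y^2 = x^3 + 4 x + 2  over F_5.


Delta = -16(4 a^3 + 27 b^2) mod 5 = 1
-1728 * (4 a)^3 = -1728 * (4*4)^3 mod 5 = 2
j = 2 * 1^(-1) mod 5 = 2

j = 2 (mod 5)


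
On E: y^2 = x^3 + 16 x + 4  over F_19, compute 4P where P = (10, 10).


k = 4 = 100_2 (binary, LSB first: 001)
Double-and-add from P = (10, 10):
  bit 0 = 0: acc unchanged = O
  bit 1 = 0: acc unchanged = O
  bit 2 = 1: acc = O + (10, 10) = (10, 10)

4P = (10, 10)


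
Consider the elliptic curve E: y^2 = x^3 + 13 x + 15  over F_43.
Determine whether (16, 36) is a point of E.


Check whether y^2 = x^3 + 13 x + 15 (mod 43) for (x, y) = (16, 36).
LHS: y^2 = 36^2 mod 43 = 6
RHS: x^3 + 13 x + 15 = 16^3 + 13*16 + 15 mod 43 = 19
LHS != RHS

No, not on the curve


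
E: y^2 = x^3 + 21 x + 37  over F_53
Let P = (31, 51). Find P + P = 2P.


Doubling: s = (3 x1^2 + a) / (2 y1)
s = (3*31^2 + 21) / (2*51) mod 53 = 16
x3 = s^2 - 2 x1 mod 53 = 16^2 - 2*31 = 35
y3 = s (x1 - x3) - y1 mod 53 = 16 * (31 - 35) - 51 = 44

2P = (35, 44)


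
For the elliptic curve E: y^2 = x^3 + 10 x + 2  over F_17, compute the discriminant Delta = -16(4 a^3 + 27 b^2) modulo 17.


4 a^3 + 27 b^2 = 4*10^3 + 27*2^2 = 4000 + 108 = 4108
Delta = -16 * (4108) = -65728
Delta mod 17 = 11

Delta = 11 (mod 17)


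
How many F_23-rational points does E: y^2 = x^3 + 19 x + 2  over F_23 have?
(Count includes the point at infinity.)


For each x in F_23, count y with y^2 = x^3 + 19 x + 2 mod 23:
  x = 0: RHS = 2, y in [5, 18]  -> 2 point(s)
  x = 2: RHS = 2, y in [5, 18]  -> 2 point(s)
  x = 4: RHS = 4, y in [2, 21]  -> 2 point(s)
  x = 7: RHS = 18, y in [8, 15]  -> 2 point(s)
  x = 11: RHS = 1, y in [1, 22]  -> 2 point(s)
  x = 12: RHS = 3, y in [7, 16]  -> 2 point(s)
  x = 13: RHS = 8, y in [10, 13]  -> 2 point(s)
  x = 16: RHS = 9, y in [3, 20]  -> 2 point(s)
  x = 18: RHS = 12, y in [9, 14]  -> 2 point(s)
  x = 19: RHS = 0, y in [0]  -> 1 point(s)
  x = 21: RHS = 2, y in [5, 18]  -> 2 point(s)
Affine points: 21. Add the point at infinity: total = 22.

#E(F_23) = 22


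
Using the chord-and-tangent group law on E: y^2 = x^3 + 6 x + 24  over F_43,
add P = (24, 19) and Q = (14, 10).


P != Q, so use the chord formula.
s = (y2 - y1) / (x2 - x1) = (34) / (33) mod 43 = 31
x3 = s^2 - x1 - x2 mod 43 = 31^2 - 24 - 14 = 20
y3 = s (x1 - x3) - y1 mod 43 = 31 * (24 - 20) - 19 = 19

P + Q = (20, 19)


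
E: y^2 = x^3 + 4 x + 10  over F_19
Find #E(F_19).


For each x in F_19, count y with y^2 = x^3 + 4 x + 10 mod 19:
  x = 2: RHS = 7, y in [8, 11]  -> 2 point(s)
  x = 3: RHS = 11, y in [7, 12]  -> 2 point(s)
  x = 7: RHS = 1, y in [1, 18]  -> 2 point(s)
  x = 10: RHS = 5, y in [9, 10]  -> 2 point(s)
  x = 11: RHS = 17, y in [6, 13]  -> 2 point(s)
  x = 12: RHS = 0, y in [0]  -> 1 point(s)
  x = 13: RHS = 17, y in [6, 13]  -> 2 point(s)
  x = 14: RHS = 17, y in [6, 13]  -> 2 point(s)
  x = 15: RHS = 6, y in [5, 14]  -> 2 point(s)
  x = 16: RHS = 9, y in [3, 16]  -> 2 point(s)
  x = 18: RHS = 5, y in [9, 10]  -> 2 point(s)
Affine points: 21. Add the point at infinity: total = 22.

#E(F_19) = 22


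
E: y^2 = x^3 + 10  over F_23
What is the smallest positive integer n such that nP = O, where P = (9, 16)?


Compute successive multiples of P until we hit O:
  1P = (9, 16)
  2P = (21, 5)
  3P = (17, 22)
  4P = (22, 3)
  5P = (16, 14)
  6P = (7, 13)
  7P = (15, 21)
  8P = (8, 4)
  ... (continuing to 24P)
  24P = O

ord(P) = 24


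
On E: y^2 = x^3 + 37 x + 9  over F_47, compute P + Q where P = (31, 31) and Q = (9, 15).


P != Q, so use the chord formula.
s = (y2 - y1) / (x2 - x1) = (31) / (25) mod 47 = 5
x3 = s^2 - x1 - x2 mod 47 = 5^2 - 31 - 9 = 32
y3 = s (x1 - x3) - y1 mod 47 = 5 * (31 - 32) - 31 = 11

P + Q = (32, 11)


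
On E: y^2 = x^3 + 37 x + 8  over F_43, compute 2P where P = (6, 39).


Doubling: s = (3 x1^2 + a) / (2 y1)
s = (3*6^2 + 37) / (2*39) mod 43 = 41
x3 = s^2 - 2 x1 mod 43 = 41^2 - 2*6 = 35
y3 = s (x1 - x3) - y1 mod 43 = 41 * (6 - 35) - 39 = 19

2P = (35, 19)


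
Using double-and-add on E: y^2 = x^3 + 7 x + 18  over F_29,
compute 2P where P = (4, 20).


k = 2 = 10_2 (binary, LSB first: 01)
Double-and-add from P = (4, 20):
  bit 0 = 0: acc unchanged = O
  bit 1 = 1: acc = O + (17, 2) = (17, 2)

2P = (17, 2)


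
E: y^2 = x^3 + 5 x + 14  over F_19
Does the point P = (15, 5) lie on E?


Check whether y^2 = x^3 + 5 x + 14 (mod 19) for (x, y) = (15, 5).
LHS: y^2 = 5^2 mod 19 = 6
RHS: x^3 + 5 x + 14 = 15^3 + 5*15 + 14 mod 19 = 6
LHS = RHS

Yes, on the curve


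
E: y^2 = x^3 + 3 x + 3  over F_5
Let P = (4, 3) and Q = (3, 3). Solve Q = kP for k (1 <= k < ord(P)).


Enumerate multiples of P until we hit Q = (3, 3):
  1P = (4, 3)
  2P = (3, 3)
Match found at i = 2.

k = 2


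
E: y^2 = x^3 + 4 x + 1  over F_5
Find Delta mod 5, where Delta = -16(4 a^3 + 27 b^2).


4 a^3 + 27 b^2 = 4*4^3 + 27*1^2 = 256 + 27 = 283
Delta = -16 * (283) = -4528
Delta mod 5 = 2

Delta = 2 (mod 5)


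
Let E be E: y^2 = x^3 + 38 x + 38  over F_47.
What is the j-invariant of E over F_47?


Delta = -16(4 a^3 + 27 b^2) mod 47 = 8
-1728 * (4 a)^3 = -1728 * (4*38)^3 mod 47 = 24
j = 24 * 8^(-1) mod 47 = 3

j = 3 (mod 47)


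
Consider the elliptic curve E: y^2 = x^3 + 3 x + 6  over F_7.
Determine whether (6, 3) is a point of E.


Check whether y^2 = x^3 + 3 x + 6 (mod 7) for (x, y) = (6, 3).
LHS: y^2 = 3^2 mod 7 = 2
RHS: x^3 + 3 x + 6 = 6^3 + 3*6 + 6 mod 7 = 2
LHS = RHS

Yes, on the curve


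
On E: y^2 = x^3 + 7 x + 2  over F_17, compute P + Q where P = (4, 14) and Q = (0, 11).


P != Q, so use the chord formula.
s = (y2 - y1) / (x2 - x1) = (14) / (13) mod 17 = 5
x3 = s^2 - x1 - x2 mod 17 = 5^2 - 4 - 0 = 4
y3 = s (x1 - x3) - y1 mod 17 = 5 * (4 - 4) - 14 = 3

P + Q = (4, 3)


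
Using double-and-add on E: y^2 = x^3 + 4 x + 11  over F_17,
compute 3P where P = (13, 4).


k = 3 = 11_2 (binary, LSB first: 11)
Double-and-add from P = (13, 4):
  bit 0 = 1: acc = O + (13, 4) = (13, 4)
  bit 1 = 1: acc = (13, 4) + (12, 11) = (7, 5)

3P = (7, 5)


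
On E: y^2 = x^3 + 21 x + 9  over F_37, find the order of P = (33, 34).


Compute successive multiples of P until we hit O:
  1P = (33, 34)
  2P = (20, 20)
  3P = (18, 22)
  4P = (34, 17)
  5P = (0, 34)
  6P = (4, 3)
  7P = (26, 36)
  8P = (3, 5)
  ... (continuing to 18P)
  18P = O

ord(P) = 18


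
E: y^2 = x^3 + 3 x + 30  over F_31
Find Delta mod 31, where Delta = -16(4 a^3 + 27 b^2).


4 a^3 + 27 b^2 = 4*3^3 + 27*30^2 = 108 + 24300 = 24408
Delta = -16 * (24408) = -390528
Delta mod 31 = 10

Delta = 10 (mod 31)


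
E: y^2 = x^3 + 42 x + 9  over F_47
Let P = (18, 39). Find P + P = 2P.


Doubling: s = (3 x1^2 + a) / (2 y1)
s = (3*18^2 + 42) / (2*39) mod 47 = 13
x3 = s^2 - 2 x1 mod 47 = 13^2 - 2*18 = 39
y3 = s (x1 - x3) - y1 mod 47 = 13 * (18 - 39) - 39 = 17

2P = (39, 17)


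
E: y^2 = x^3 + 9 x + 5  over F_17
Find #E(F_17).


For each x in F_17, count y with y^2 = x^3 + 9 x + 5 mod 17:
  x = 1: RHS = 15, y in [7, 10]  -> 2 point(s)
  x = 3: RHS = 8, y in [5, 12]  -> 2 point(s)
  x = 9: RHS = 16, y in [4, 13]  -> 2 point(s)
  x = 14: RHS = 2, y in [6, 11]  -> 2 point(s)
  x = 15: RHS = 13, y in [8, 9]  -> 2 point(s)
Affine points: 10. Add the point at infinity: total = 11.

#E(F_17) = 11


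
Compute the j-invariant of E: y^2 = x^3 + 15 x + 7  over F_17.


Delta = -16(4 a^3 + 27 b^2) mod 17 = 16
-1728 * (4 a)^3 = -1728 * (4*15)^3 mod 17 = 5
j = 5 * 16^(-1) mod 17 = 12

j = 12 (mod 17)


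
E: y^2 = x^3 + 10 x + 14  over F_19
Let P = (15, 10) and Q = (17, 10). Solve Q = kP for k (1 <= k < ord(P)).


Enumerate multiples of P until we hit Q = (17, 10):
  1P = (15, 10)
  2P = (9, 15)
  3P = (11, 12)
  4P = (17, 10)
Match found at i = 4.

k = 4


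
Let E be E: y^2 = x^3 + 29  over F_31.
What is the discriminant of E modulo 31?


4 a^3 + 27 b^2 = 4*0^3 + 27*29^2 = 0 + 22707 = 22707
Delta = -16 * (22707) = -363312
Delta mod 31 = 8

Delta = 8 (mod 31)


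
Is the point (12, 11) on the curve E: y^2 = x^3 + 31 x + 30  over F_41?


Check whether y^2 = x^3 + 31 x + 30 (mod 41) for (x, y) = (12, 11).
LHS: y^2 = 11^2 mod 41 = 39
RHS: x^3 + 31 x + 30 = 12^3 + 31*12 + 30 mod 41 = 39
LHS = RHS

Yes, on the curve


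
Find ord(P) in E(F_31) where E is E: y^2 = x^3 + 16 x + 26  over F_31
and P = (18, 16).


Compute successive multiples of P until we hit O:
  1P = (18, 16)
  2P = (11, 18)
  3P = (16, 10)
  4P = (6, 20)
  5P = (14, 24)
  6P = (3, 16)
  7P = (10, 15)
  8P = (19, 11)
  ... (continuing to 17P)
  17P = O

ord(P) = 17


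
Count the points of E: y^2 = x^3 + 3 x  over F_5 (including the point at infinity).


For each x in F_5, count y with y^2 = x^3 + 3 x + 0 mod 5:
  x = 0: RHS = 0, y in [0]  -> 1 point(s)
  x = 1: RHS = 4, y in [2, 3]  -> 2 point(s)
  x = 2: RHS = 4, y in [2, 3]  -> 2 point(s)
  x = 3: RHS = 1, y in [1, 4]  -> 2 point(s)
  x = 4: RHS = 1, y in [1, 4]  -> 2 point(s)
Affine points: 9. Add the point at infinity: total = 10.

#E(F_5) = 10


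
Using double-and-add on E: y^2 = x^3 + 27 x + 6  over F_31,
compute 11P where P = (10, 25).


k = 11 = 1011_2 (binary, LSB first: 1101)
Double-and-add from P = (10, 25):
  bit 0 = 1: acc = O + (10, 25) = (10, 25)
  bit 1 = 1: acc = (10, 25) + (27, 12) = (14, 20)
  bit 2 = 0: acc unchanged = (14, 20)
  bit 3 = 1: acc = (14, 20) + (26, 5) = (10, 6)

11P = (10, 6)


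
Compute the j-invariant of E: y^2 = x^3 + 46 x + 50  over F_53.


Delta = -16(4 a^3 + 27 b^2) mod 53 = 44
-1728 * (4 a)^3 = -1728 * (4*46)^3 mod 53 = 2
j = 2 * 44^(-1) mod 53 = 41

j = 41 (mod 53)


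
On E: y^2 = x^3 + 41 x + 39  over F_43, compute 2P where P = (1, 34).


Doubling: s = (3 x1^2 + a) / (2 y1)
s = (3*1^2 + 41) / (2*34) mod 43 = 31
x3 = s^2 - 2 x1 mod 43 = 31^2 - 2*1 = 13
y3 = s (x1 - x3) - y1 mod 43 = 31 * (1 - 13) - 34 = 24

2P = (13, 24)


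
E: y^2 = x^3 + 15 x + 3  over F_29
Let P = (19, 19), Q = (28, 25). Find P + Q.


P != Q, so use the chord formula.
s = (y2 - y1) / (x2 - x1) = (6) / (9) mod 29 = 20
x3 = s^2 - x1 - x2 mod 29 = 20^2 - 19 - 28 = 5
y3 = s (x1 - x3) - y1 mod 29 = 20 * (19 - 5) - 19 = 0

P + Q = (5, 0)


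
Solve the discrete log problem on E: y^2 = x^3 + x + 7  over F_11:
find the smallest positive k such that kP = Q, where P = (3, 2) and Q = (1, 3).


Enumerate multiples of P until we hit Q = (1, 3):
  1P = (3, 2)
  2P = (10, 4)
  3P = (1, 8)
  4P = (5, 4)
  5P = (4, 8)
  6P = (7, 7)
  7P = (6, 8)
  8P = (6, 3)
  9P = (7, 4)
  10P = (4, 3)
  11P = (5, 7)
  12P = (1, 3)
Match found at i = 12.

k = 12


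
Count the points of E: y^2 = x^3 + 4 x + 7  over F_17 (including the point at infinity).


For each x in F_17, count y with y^2 = x^3 + 4 x + 7 mod 17:
  x = 4: RHS = 2, y in [6, 11]  -> 2 point(s)
  x = 5: RHS = 16, y in [4, 13]  -> 2 point(s)
  x = 6: RHS = 9, y in [3, 14]  -> 2 point(s)
  x = 7: RHS = 4, y in [2, 15]  -> 2 point(s)
  x = 12: RHS = 15, y in [7, 10]  -> 2 point(s)
  x = 14: RHS = 2, y in [6, 11]  -> 2 point(s)
  x = 15: RHS = 8, y in [5, 12]  -> 2 point(s)
  x = 16: RHS = 2, y in [6, 11]  -> 2 point(s)
Affine points: 16. Add the point at infinity: total = 17.

#E(F_17) = 17


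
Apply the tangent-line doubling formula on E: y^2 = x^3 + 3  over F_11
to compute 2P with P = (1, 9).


Doubling: s = (3 x1^2 + a) / (2 y1)
s = (3*1^2 + 0) / (2*9) mod 11 = 2
x3 = s^2 - 2 x1 mod 11 = 2^2 - 2*1 = 2
y3 = s (x1 - x3) - y1 mod 11 = 2 * (1 - 2) - 9 = 0

2P = (2, 0)


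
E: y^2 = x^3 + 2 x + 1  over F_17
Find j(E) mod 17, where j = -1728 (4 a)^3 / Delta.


Delta = -16(4 a^3 + 27 b^2) mod 17 = 8
-1728 * (4 a)^3 = -1728 * (4*2)^3 mod 17 = 12
j = 12 * 8^(-1) mod 17 = 10

j = 10 (mod 17)


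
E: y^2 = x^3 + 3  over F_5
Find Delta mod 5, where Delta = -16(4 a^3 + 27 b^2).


4 a^3 + 27 b^2 = 4*0^3 + 27*3^2 = 0 + 243 = 243
Delta = -16 * (243) = -3888
Delta mod 5 = 2

Delta = 2 (mod 5)


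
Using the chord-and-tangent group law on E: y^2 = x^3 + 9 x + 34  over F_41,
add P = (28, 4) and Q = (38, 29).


P != Q, so use the chord formula.
s = (y2 - y1) / (x2 - x1) = (25) / (10) mod 41 = 23
x3 = s^2 - x1 - x2 mod 41 = 23^2 - 28 - 38 = 12
y3 = s (x1 - x3) - y1 mod 41 = 23 * (28 - 12) - 4 = 36

P + Q = (12, 36)


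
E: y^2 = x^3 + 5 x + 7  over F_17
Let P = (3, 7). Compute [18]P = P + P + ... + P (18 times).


k = 18 = 10010_2 (binary, LSB first: 01001)
Double-and-add from P = (3, 7):
  bit 0 = 0: acc unchanged = O
  bit 1 = 1: acc = O + (2, 5) = (2, 5)
  bit 2 = 0: acc unchanged = (2, 5)
  bit 3 = 0: acc unchanged = (2, 5)
  bit 4 = 1: acc = (2, 5) + (9, 4) = (14, 4)

18P = (14, 4)


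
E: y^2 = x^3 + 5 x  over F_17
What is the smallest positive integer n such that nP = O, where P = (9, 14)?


Compute successive multiples of P until we hit O:
  1P = (9, 14)
  2P = (15, 13)
  3P = (2, 16)
  4P = (4, 4)
  5P = (8, 5)
  6P = (13, 1)
  7P = (13, 16)
  8P = (8, 12)
  ... (continuing to 13P)
  13P = O

ord(P) = 13


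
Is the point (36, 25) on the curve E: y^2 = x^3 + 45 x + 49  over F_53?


Check whether y^2 = x^3 + 45 x + 49 (mod 53) for (x, y) = (36, 25).
LHS: y^2 = 25^2 mod 53 = 42
RHS: x^3 + 45 x + 49 = 36^3 + 45*36 + 49 mod 53 = 42
LHS = RHS

Yes, on the curve


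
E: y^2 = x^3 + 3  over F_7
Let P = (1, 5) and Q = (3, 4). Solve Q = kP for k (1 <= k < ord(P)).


Enumerate multiples of P until we hit Q = (3, 4):
  1P = (1, 5)
  2P = (6, 4)
  3P = (2, 5)
  4P = (4, 2)
  5P = (3, 4)
Match found at i = 5.

k = 5


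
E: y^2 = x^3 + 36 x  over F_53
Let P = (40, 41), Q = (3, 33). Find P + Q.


P != Q, so use the chord formula.
s = (y2 - y1) / (x2 - x1) = (45) / (16) mod 53 = 26
x3 = s^2 - x1 - x2 mod 53 = 26^2 - 40 - 3 = 50
y3 = s (x1 - x3) - y1 mod 53 = 26 * (40 - 50) - 41 = 17

P + Q = (50, 17)


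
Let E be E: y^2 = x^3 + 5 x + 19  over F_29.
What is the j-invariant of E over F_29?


Delta = -16(4 a^3 + 27 b^2) mod 29 = 14
-1728 * (4 a)^3 = -1728 * (4*5)^3 mod 29 = 10
j = 10 * 14^(-1) mod 29 = 9

j = 9 (mod 29)


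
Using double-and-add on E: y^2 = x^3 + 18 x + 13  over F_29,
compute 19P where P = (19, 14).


k = 19 = 10011_2 (binary, LSB first: 11001)
Double-and-add from P = (19, 14):
  bit 0 = 1: acc = O + (19, 14) = (19, 14)
  bit 1 = 1: acc = (19, 14) + (21, 13) = (11, 11)
  bit 2 = 0: acc unchanged = (11, 11)
  bit 3 = 0: acc unchanged = (11, 11)
  bit 4 = 1: acc = (11, 11) + (24, 1) = (3, 23)

19P = (3, 23)


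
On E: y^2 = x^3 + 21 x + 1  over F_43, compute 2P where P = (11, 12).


Doubling: s = (3 x1^2 + a) / (2 y1)
s = (3*11^2 + 21) / (2*12) mod 43 = 16
x3 = s^2 - 2 x1 mod 43 = 16^2 - 2*11 = 19
y3 = s (x1 - x3) - y1 mod 43 = 16 * (11 - 19) - 12 = 32

2P = (19, 32)


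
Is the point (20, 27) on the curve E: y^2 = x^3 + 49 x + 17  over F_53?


Check whether y^2 = x^3 + 49 x + 17 (mod 53) for (x, y) = (20, 27).
LHS: y^2 = 27^2 mod 53 = 40
RHS: x^3 + 49 x + 17 = 20^3 + 49*20 + 17 mod 53 = 40
LHS = RHS

Yes, on the curve


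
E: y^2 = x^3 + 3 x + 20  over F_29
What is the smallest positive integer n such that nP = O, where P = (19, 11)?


Compute successive multiples of P until we hit O:
  1P = (19, 11)
  2P = (27, 8)
  3P = (28, 25)
  4P = (17, 5)
  5P = (2, 11)
  6P = (8, 18)
  7P = (6, 15)
  8P = (24, 24)
  ... (continuing to 39P)
  39P = O

ord(P) = 39


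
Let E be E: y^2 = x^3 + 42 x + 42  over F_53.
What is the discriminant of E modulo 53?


4 a^3 + 27 b^2 = 4*42^3 + 27*42^2 = 296352 + 47628 = 343980
Delta = -16 * (343980) = -5503680
Delta mod 53 = 52

Delta = 52 (mod 53)


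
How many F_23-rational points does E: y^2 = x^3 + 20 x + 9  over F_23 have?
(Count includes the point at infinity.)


For each x in F_23, count y with y^2 = x^3 + 20 x + 9 mod 23:
  x = 0: RHS = 9, y in [3, 20]  -> 2 point(s)
  x = 3: RHS = 4, y in [2, 21]  -> 2 point(s)
  x = 5: RHS = 4, y in [2, 21]  -> 2 point(s)
  x = 6: RHS = 0, y in [0]  -> 1 point(s)
  x = 7: RHS = 9, y in [3, 20]  -> 2 point(s)
  x = 10: RHS = 13, y in [6, 17]  -> 2 point(s)
  x = 15: RHS = 4, y in [2, 21]  -> 2 point(s)
  x = 16: RHS = 9, y in [3, 20]  -> 2 point(s)
  x = 17: RHS = 18, y in [8, 15]  -> 2 point(s)
  x = 19: RHS = 3, y in [7, 16]  -> 2 point(s)
Affine points: 19. Add the point at infinity: total = 20.

#E(F_23) = 20


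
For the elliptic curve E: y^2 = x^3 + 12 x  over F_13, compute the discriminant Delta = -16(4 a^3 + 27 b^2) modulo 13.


4 a^3 + 27 b^2 = 4*12^3 + 27*0^2 = 6912 + 0 = 6912
Delta = -16 * (6912) = -110592
Delta mod 13 = 12

Delta = 12 (mod 13)


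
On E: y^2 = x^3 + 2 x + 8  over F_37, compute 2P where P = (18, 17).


Doubling: s = (3 x1^2 + a) / (2 y1)
s = (3*18^2 + 2) / (2*17) mod 37 = 33
x3 = s^2 - 2 x1 mod 37 = 33^2 - 2*18 = 17
y3 = s (x1 - x3) - y1 mod 37 = 33 * (18 - 17) - 17 = 16

2P = (17, 16)


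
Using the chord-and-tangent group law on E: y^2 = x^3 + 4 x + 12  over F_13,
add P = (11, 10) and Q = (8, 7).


P != Q, so use the chord formula.
s = (y2 - y1) / (x2 - x1) = (10) / (10) mod 13 = 1
x3 = s^2 - x1 - x2 mod 13 = 1^2 - 11 - 8 = 8
y3 = s (x1 - x3) - y1 mod 13 = 1 * (11 - 8) - 10 = 6

P + Q = (8, 6)


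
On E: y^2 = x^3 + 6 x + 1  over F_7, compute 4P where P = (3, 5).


k = 4 = 100_2 (binary, LSB first: 001)
Double-and-add from P = (3, 5):
  bit 0 = 0: acc unchanged = O
  bit 1 = 0: acc unchanged = O
  bit 2 = 1: acc = O + (3, 5) = (3, 5)

4P = (3, 5)


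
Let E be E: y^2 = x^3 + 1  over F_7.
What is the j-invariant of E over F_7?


Delta = -16(4 a^3 + 27 b^2) mod 7 = 2
-1728 * (4 a)^3 = -1728 * (4*0)^3 mod 7 = 0
j = 0 * 2^(-1) mod 7 = 0

j = 0 (mod 7)


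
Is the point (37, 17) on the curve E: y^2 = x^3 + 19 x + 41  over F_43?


Check whether y^2 = x^3 + 19 x + 41 (mod 43) for (x, y) = (37, 17).
LHS: y^2 = 17^2 mod 43 = 31
RHS: x^3 + 19 x + 41 = 37^3 + 19*37 + 41 mod 43 = 12
LHS != RHS

No, not on the curve


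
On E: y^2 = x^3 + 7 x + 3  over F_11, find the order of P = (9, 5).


Compute successive multiples of P until we hit O:
  1P = (9, 5)
  2P = (2, 5)
  3P = (0, 6)
  4P = (5, 8)
  5P = (1, 0)
  6P = (5, 3)
  7P = (0, 5)
  8P = (2, 6)
  ... (continuing to 10P)
  10P = O

ord(P) = 10


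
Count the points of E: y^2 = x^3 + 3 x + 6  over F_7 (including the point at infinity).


For each x in F_7, count y with y^2 = x^3 + 3 x + 6 mod 7:
  x = 3: RHS = 0, y in [0]  -> 1 point(s)
  x = 6: RHS = 2, y in [3, 4]  -> 2 point(s)
Affine points: 3. Add the point at infinity: total = 4.

#E(F_7) = 4


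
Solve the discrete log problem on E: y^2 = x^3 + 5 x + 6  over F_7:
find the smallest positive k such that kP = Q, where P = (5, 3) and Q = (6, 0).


Enumerate multiples of P until we hit Q = (6, 0):
  1P = (5, 3)
  2P = (6, 0)
Match found at i = 2.

k = 2


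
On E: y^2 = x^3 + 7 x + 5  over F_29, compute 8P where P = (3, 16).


k = 8 = 1000_2 (binary, LSB first: 0001)
Double-and-add from P = (3, 16):
  bit 0 = 0: acc unchanged = O
  bit 1 = 0: acc unchanged = O
  bit 2 = 0: acc unchanged = O
  bit 3 = 1: acc = O + (20, 24) = (20, 24)

8P = (20, 24)


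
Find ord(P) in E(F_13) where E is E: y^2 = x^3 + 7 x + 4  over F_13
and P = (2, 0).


Compute successive multiples of P until we hit O:
  1P = (2, 0)
  2P = O

ord(P) = 2


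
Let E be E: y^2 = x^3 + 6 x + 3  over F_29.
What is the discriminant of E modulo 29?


4 a^3 + 27 b^2 = 4*6^3 + 27*3^2 = 864 + 243 = 1107
Delta = -16 * (1107) = -17712
Delta mod 29 = 7

Delta = 7 (mod 29)


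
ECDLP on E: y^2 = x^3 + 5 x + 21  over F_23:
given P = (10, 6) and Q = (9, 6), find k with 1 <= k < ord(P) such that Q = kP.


Enumerate multiples of P until we hit Q = (9, 6):
  1P = (10, 6)
  2P = (9, 6)
Match found at i = 2.

k = 2


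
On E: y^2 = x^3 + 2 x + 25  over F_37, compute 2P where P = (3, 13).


Doubling: s = (3 x1^2 + a) / (2 y1)
s = (3*3^2 + 2) / (2*13) mod 37 = 31
x3 = s^2 - 2 x1 mod 37 = 31^2 - 2*3 = 30
y3 = s (x1 - x3) - y1 mod 37 = 31 * (3 - 30) - 13 = 1

2P = (30, 1)


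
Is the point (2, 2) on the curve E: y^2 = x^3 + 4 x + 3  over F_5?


Check whether y^2 = x^3 + 4 x + 3 (mod 5) for (x, y) = (2, 2).
LHS: y^2 = 2^2 mod 5 = 4
RHS: x^3 + 4 x + 3 = 2^3 + 4*2 + 3 mod 5 = 4
LHS = RHS

Yes, on the curve


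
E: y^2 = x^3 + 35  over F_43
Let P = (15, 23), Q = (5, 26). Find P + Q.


P != Q, so use the chord formula.
s = (y2 - y1) / (x2 - x1) = (3) / (33) mod 43 = 4
x3 = s^2 - x1 - x2 mod 43 = 4^2 - 15 - 5 = 39
y3 = s (x1 - x3) - y1 mod 43 = 4 * (15 - 39) - 23 = 10

P + Q = (39, 10)


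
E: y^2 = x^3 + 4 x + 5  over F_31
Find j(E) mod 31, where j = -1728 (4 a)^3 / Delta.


Delta = -16(4 a^3 + 27 b^2) mod 31 = 15
-1728 * (4 a)^3 = -1728 * (4*4)^3 mod 31 = 1
j = 1 * 15^(-1) mod 31 = 29

j = 29 (mod 31)


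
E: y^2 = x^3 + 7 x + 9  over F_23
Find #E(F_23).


For each x in F_23, count y with y^2 = x^3 + 7 x + 9 mod 23:
  x = 0: RHS = 9, y in [3, 20]  -> 2 point(s)
  x = 2: RHS = 8, y in [10, 13]  -> 2 point(s)
  x = 4: RHS = 9, y in [3, 20]  -> 2 point(s)
  x = 5: RHS = 8, y in [10, 13]  -> 2 point(s)
  x = 8: RHS = 2, y in [5, 18]  -> 2 point(s)
  x = 12: RHS = 4, y in [2, 21]  -> 2 point(s)
  x = 15: RHS = 16, y in [4, 19]  -> 2 point(s)
  x = 16: RHS = 8, y in [10, 13]  -> 2 point(s)
  x = 17: RHS = 4, y in [2, 21]  -> 2 point(s)
  x = 19: RHS = 9, y in [3, 20]  -> 2 point(s)
  x = 22: RHS = 1, y in [1, 22]  -> 2 point(s)
Affine points: 22. Add the point at infinity: total = 23.

#E(F_23) = 23


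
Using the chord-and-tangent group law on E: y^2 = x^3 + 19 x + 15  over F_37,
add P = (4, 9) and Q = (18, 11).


P != Q, so use the chord formula.
s = (y2 - y1) / (x2 - x1) = (2) / (14) mod 37 = 16
x3 = s^2 - x1 - x2 mod 37 = 16^2 - 4 - 18 = 12
y3 = s (x1 - x3) - y1 mod 37 = 16 * (4 - 12) - 9 = 11

P + Q = (12, 11)


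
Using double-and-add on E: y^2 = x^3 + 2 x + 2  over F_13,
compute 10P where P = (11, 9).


k = 10 = 1010_2 (binary, LSB first: 0101)
Double-and-add from P = (11, 9):
  bit 0 = 0: acc unchanged = O
  bit 1 = 1: acc = O + (3, 3) = (3, 3)
  bit 2 = 0: acc unchanged = (3, 3)
  bit 3 = 1: acc = (3, 3) + (8, 7) = (12, 8)

10P = (12, 8)


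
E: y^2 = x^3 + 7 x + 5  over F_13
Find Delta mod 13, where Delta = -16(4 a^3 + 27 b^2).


4 a^3 + 27 b^2 = 4*7^3 + 27*5^2 = 1372 + 675 = 2047
Delta = -16 * (2047) = -32752
Delta mod 13 = 8

Delta = 8 (mod 13)


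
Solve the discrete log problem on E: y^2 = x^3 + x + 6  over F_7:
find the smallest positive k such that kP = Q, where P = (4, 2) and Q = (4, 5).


Enumerate multiples of P until we hit Q = (4, 5):
  1P = (4, 2)
  2P = (6, 5)
  3P = (1, 6)
  4P = (3, 6)
  5P = (2, 4)
  6P = (2, 3)
  7P = (3, 1)
  8P = (1, 1)
  9P = (6, 2)
  10P = (4, 5)
Match found at i = 10.

k = 10


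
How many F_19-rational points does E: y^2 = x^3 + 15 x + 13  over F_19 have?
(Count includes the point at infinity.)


For each x in F_19, count y with y^2 = x^3 + 15 x + 13 mod 19:
  x = 3: RHS = 9, y in [3, 16]  -> 2 point(s)
  x = 4: RHS = 4, y in [2, 17]  -> 2 point(s)
  x = 5: RHS = 4, y in [2, 17]  -> 2 point(s)
  x = 7: RHS = 5, y in [9, 10]  -> 2 point(s)
  x = 10: RHS = 4, y in [2, 17]  -> 2 point(s)
  x = 13: RHS = 11, y in [7, 12]  -> 2 point(s)
  x = 16: RHS = 17, y in [6, 13]  -> 2 point(s)
  x = 18: RHS = 16, y in [4, 15]  -> 2 point(s)
Affine points: 16. Add the point at infinity: total = 17.

#E(F_19) = 17


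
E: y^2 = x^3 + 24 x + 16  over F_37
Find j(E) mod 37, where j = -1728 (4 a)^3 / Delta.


Delta = -16(4 a^3 + 27 b^2) mod 37 = 9
-1728 * (4 a)^3 = -1728 * (4*24)^3 mod 37 = 23
j = 23 * 9^(-1) mod 37 = 19

j = 19 (mod 37)


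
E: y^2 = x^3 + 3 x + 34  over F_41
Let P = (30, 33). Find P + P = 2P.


Doubling: s = (3 x1^2 + a) / (2 y1)
s = (3*30^2 + 3) / (2*33) mod 41 = 13
x3 = s^2 - 2 x1 mod 41 = 13^2 - 2*30 = 27
y3 = s (x1 - x3) - y1 mod 41 = 13 * (30 - 27) - 33 = 6

2P = (27, 6)


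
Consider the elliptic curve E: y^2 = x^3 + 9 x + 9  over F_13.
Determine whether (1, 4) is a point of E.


Check whether y^2 = x^3 + 9 x + 9 (mod 13) for (x, y) = (1, 4).
LHS: y^2 = 4^2 mod 13 = 3
RHS: x^3 + 9 x + 9 = 1^3 + 9*1 + 9 mod 13 = 6
LHS != RHS

No, not on the curve


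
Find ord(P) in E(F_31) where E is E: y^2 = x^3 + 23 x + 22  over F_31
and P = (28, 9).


Compute successive multiples of P until we hit O:
  1P = (28, 9)
  2P = (3, 26)
  3P = (2, 13)
  4P = (19, 23)
  5P = (9, 20)
  6P = (14, 9)
  7P = (20, 22)
  8P = (21, 30)
  ... (continuing to 37P)
  37P = O

ord(P) = 37


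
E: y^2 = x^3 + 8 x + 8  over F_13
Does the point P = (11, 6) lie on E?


Check whether y^2 = x^3 + 8 x + 8 (mod 13) for (x, y) = (11, 6).
LHS: y^2 = 6^2 mod 13 = 10
RHS: x^3 + 8 x + 8 = 11^3 + 8*11 + 8 mod 13 = 10
LHS = RHS

Yes, on the curve


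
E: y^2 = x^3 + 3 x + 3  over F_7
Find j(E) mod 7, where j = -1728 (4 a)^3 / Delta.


Delta = -16(4 a^3 + 27 b^2) mod 7 = 5
-1728 * (4 a)^3 = -1728 * (4*3)^3 mod 7 = 6
j = 6 * 5^(-1) mod 7 = 4

j = 4 (mod 7)


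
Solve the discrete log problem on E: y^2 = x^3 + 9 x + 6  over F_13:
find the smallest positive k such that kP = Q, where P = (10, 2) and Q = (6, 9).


Enumerate multiples of P until we hit Q = (6, 9):
  1P = (10, 2)
  2P = (9, 7)
  3P = (6, 4)
  4P = (7, 3)
  5P = (12, 3)
  6P = (1, 9)
  7P = (1, 4)
  8P = (12, 10)
  9P = (7, 10)
  10P = (6, 9)
Match found at i = 10.

k = 10


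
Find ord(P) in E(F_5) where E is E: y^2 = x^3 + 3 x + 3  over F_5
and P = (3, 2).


Compute successive multiples of P until we hit O:
  1P = (3, 2)
  2P = (4, 3)
  3P = (4, 2)
  4P = (3, 3)
  5P = O

ord(P) = 5


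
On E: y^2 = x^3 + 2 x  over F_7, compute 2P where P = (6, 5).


Doubling: s = (3 x1^2 + a) / (2 y1)
s = (3*6^2 + 2) / (2*5) mod 7 = 4
x3 = s^2 - 2 x1 mod 7 = 4^2 - 2*6 = 4
y3 = s (x1 - x3) - y1 mod 7 = 4 * (6 - 4) - 5 = 3

2P = (4, 3)


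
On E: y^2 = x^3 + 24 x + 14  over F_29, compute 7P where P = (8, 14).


k = 7 = 111_2 (binary, LSB first: 111)
Double-and-add from P = (8, 14):
  bit 0 = 1: acc = O + (8, 14) = (8, 14)
  bit 1 = 1: acc = (8, 14) + (8, 15) = O
  bit 2 = 1: acc = O + (8, 14) = (8, 14)

7P = (8, 14)


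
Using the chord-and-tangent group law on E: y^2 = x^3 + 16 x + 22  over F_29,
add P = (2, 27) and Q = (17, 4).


P != Q, so use the chord formula.
s = (y2 - y1) / (x2 - x1) = (6) / (15) mod 29 = 12
x3 = s^2 - x1 - x2 mod 29 = 12^2 - 2 - 17 = 9
y3 = s (x1 - x3) - y1 mod 29 = 12 * (2 - 9) - 27 = 5

P + Q = (9, 5)


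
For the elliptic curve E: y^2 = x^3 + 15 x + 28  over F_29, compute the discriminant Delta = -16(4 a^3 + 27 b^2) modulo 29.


4 a^3 + 27 b^2 = 4*15^3 + 27*28^2 = 13500 + 21168 = 34668
Delta = -16 * (34668) = -554688
Delta mod 29 = 24

Delta = 24 (mod 29)


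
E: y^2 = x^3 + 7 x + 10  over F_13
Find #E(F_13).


For each x in F_13, count y with y^2 = x^3 + 7 x + 10 mod 13:
  x = 0: RHS = 10, y in [6, 7]  -> 2 point(s)
  x = 5: RHS = 1, y in [1, 12]  -> 2 point(s)
  x = 7: RHS = 12, y in [5, 8]  -> 2 point(s)
  x = 9: RHS = 9, y in [3, 10]  -> 2 point(s)
  x = 10: RHS = 1, y in [1, 12]  -> 2 point(s)
  x = 11: RHS = 1, y in [1, 12]  -> 2 point(s)
Affine points: 12. Add the point at infinity: total = 13.

#E(F_13) = 13


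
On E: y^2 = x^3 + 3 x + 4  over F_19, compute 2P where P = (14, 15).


Doubling: s = (3 x1^2 + a) / (2 y1)
s = (3*14^2 + 3) / (2*15) mod 19 = 14
x3 = s^2 - 2 x1 mod 19 = 14^2 - 2*14 = 16
y3 = s (x1 - x3) - y1 mod 19 = 14 * (14 - 16) - 15 = 14

2P = (16, 14)


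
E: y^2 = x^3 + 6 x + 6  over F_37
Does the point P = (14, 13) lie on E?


Check whether y^2 = x^3 + 6 x + 6 (mod 37) for (x, y) = (14, 13).
LHS: y^2 = 13^2 mod 37 = 21
RHS: x^3 + 6 x + 6 = 14^3 + 6*14 + 6 mod 37 = 22
LHS != RHS

No, not on the curve


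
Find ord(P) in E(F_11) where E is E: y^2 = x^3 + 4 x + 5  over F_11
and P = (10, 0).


Compute successive multiples of P until we hit O:
  1P = (10, 0)
  2P = O

ord(P) = 2


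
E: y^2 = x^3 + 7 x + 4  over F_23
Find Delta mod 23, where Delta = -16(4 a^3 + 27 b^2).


4 a^3 + 27 b^2 = 4*7^3 + 27*4^2 = 1372 + 432 = 1804
Delta = -16 * (1804) = -28864
Delta mod 23 = 1

Delta = 1 (mod 23)


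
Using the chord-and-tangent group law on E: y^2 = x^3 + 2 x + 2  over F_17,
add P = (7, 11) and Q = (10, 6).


P != Q, so use the chord formula.
s = (y2 - y1) / (x2 - x1) = (12) / (3) mod 17 = 4
x3 = s^2 - x1 - x2 mod 17 = 4^2 - 7 - 10 = 16
y3 = s (x1 - x3) - y1 mod 17 = 4 * (7 - 16) - 11 = 4

P + Q = (16, 4)


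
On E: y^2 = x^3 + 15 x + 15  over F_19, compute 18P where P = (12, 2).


k = 18 = 10010_2 (binary, LSB first: 01001)
Double-and-add from P = (12, 2):
  bit 0 = 0: acc unchanged = O
  bit 1 = 1: acc = O + (6, 13) = (6, 13)
  bit 2 = 0: acc unchanged = (6, 13)
  bit 3 = 0: acc unchanged = (6, 13)
  bit 4 = 1: acc = (6, 13) + (3, 7) = (14, 9)

18P = (14, 9)


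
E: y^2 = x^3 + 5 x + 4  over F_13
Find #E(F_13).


For each x in F_13, count y with y^2 = x^3 + 5 x + 4 mod 13:
  x = 0: RHS = 4, y in [2, 11]  -> 2 point(s)
  x = 1: RHS = 10, y in [6, 7]  -> 2 point(s)
  x = 2: RHS = 9, y in [3, 10]  -> 2 point(s)
  x = 4: RHS = 10, y in [6, 7]  -> 2 point(s)
  x = 6: RHS = 3, y in [4, 9]  -> 2 point(s)
  x = 8: RHS = 10, y in [6, 7]  -> 2 point(s)
  x = 10: RHS = 1, y in [1, 12]  -> 2 point(s)
  x = 11: RHS = 12, y in [5, 8]  -> 2 point(s)
Affine points: 16. Add the point at infinity: total = 17.

#E(F_13) = 17


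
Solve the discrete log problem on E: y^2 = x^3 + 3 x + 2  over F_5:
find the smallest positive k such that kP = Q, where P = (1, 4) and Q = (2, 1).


Enumerate multiples of P until we hit Q = (2, 1):
  1P = (1, 4)
  2P = (2, 4)
  3P = (2, 1)
Match found at i = 3.

k = 3


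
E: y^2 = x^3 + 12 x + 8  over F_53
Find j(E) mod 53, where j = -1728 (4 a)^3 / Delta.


Delta = -16(4 a^3 + 27 b^2) mod 53 = 37
-1728 * (4 a)^3 = -1728 * (4*12)^3 mod 53 = 25
j = 25 * 37^(-1) mod 53 = 15

j = 15 (mod 53)


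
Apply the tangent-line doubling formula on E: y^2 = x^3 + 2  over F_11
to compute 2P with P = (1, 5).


Doubling: s = (3 x1^2 + a) / (2 y1)
s = (3*1^2 + 0) / (2*5) mod 11 = 8
x3 = s^2 - 2 x1 mod 11 = 8^2 - 2*1 = 7
y3 = s (x1 - x3) - y1 mod 11 = 8 * (1 - 7) - 5 = 2

2P = (7, 2)


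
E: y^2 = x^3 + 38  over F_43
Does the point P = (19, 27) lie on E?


Check whether y^2 = x^3 + 0 x + 38 (mod 43) for (x, y) = (19, 27).
LHS: y^2 = 27^2 mod 43 = 41
RHS: x^3 + 0 x + 38 = 19^3 + 0*19 + 38 mod 43 = 17
LHS != RHS

No, not on the curve


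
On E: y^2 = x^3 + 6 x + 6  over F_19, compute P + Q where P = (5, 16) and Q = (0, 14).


P != Q, so use the chord formula.
s = (y2 - y1) / (x2 - x1) = (17) / (14) mod 19 = 8
x3 = s^2 - x1 - x2 mod 19 = 8^2 - 5 - 0 = 2
y3 = s (x1 - x3) - y1 mod 19 = 8 * (5 - 2) - 16 = 8

P + Q = (2, 8)


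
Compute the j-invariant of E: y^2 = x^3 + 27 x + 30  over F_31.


Delta = -16(4 a^3 + 27 b^2) mod 31 = 6
-1728 * (4 a)^3 = -1728 * (4*27)^3 mod 31 = 30
j = 30 * 6^(-1) mod 31 = 5

j = 5 (mod 31)


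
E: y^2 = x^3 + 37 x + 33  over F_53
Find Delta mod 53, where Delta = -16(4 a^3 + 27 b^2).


4 a^3 + 27 b^2 = 4*37^3 + 27*33^2 = 202612 + 29403 = 232015
Delta = -16 * (232015) = -3712240
Delta mod 53 = 39

Delta = 39 (mod 53)


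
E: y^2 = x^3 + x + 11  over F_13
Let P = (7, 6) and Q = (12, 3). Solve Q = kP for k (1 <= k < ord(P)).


Enumerate multiples of P until we hit Q = (12, 3):
  1P = (7, 6)
  2P = (11, 1)
  3P = (12, 10)
  4P = (4, 12)
  5P = (6, 5)
  6P = (1, 0)
  7P = (6, 8)
  8P = (4, 1)
  9P = (12, 3)
Match found at i = 9.

k = 9


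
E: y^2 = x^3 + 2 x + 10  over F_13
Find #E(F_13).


For each x in F_13, count y with y^2 = x^3 + 2 x + 10 mod 13:
  x = 0: RHS = 10, y in [6, 7]  -> 2 point(s)
  x = 1: RHS = 0, y in [0]  -> 1 point(s)
  x = 2: RHS = 9, y in [3, 10]  -> 2 point(s)
  x = 3: RHS = 4, y in [2, 11]  -> 2 point(s)
  x = 4: RHS = 4, y in [2, 11]  -> 2 point(s)
  x = 6: RHS = 4, y in [2, 11]  -> 2 point(s)
  x = 7: RHS = 3, y in [4, 9]  -> 2 point(s)
  x = 9: RHS = 3, y in [4, 9]  -> 2 point(s)
  x = 10: RHS = 3, y in [4, 9]  -> 2 point(s)
Affine points: 17. Add the point at infinity: total = 18.

#E(F_13) = 18


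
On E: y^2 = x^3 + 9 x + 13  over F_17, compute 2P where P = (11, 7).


k = 2 = 10_2 (binary, LSB first: 01)
Double-and-add from P = (11, 7):
  bit 0 = 0: acc unchanged = O
  bit 1 = 1: acc = O + (3, 4) = (3, 4)

2P = (3, 4)


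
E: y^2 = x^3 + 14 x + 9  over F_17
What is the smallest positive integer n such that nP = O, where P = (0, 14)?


Compute successive multiples of P until we hit O:
  1P = (0, 14)
  2P = (13, 5)
  3P = (8, 2)
  4P = (7, 5)
  5P = (12, 16)
  6P = (14, 12)
  7P = (11, 7)
  8P = (5, 0)
  ... (continuing to 16P)
  16P = O

ord(P) = 16
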